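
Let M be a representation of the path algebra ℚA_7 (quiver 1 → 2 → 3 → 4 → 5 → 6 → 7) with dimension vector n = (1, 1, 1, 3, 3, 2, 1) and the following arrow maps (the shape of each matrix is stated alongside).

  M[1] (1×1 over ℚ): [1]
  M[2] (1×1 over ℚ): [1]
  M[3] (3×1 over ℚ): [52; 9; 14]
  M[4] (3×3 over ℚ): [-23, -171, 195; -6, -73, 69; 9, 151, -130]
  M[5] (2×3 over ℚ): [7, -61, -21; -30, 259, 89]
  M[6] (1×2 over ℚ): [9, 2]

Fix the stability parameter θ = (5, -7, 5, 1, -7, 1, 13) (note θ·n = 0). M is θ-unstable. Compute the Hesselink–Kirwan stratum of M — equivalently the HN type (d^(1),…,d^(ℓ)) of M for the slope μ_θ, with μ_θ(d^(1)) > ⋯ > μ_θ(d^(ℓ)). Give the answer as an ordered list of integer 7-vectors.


Interval decomposition of M: I[1,7], I[4,5], I[4,6].
HN type (ℓ=5): μ^(1)=13; μ^(2)=1; μ^(3)=-1/3; μ^(4)=-1; μ^(5)=-3

((0, 0, 0, 0, 0, 0, 1); (0, 0, 0, 0, 0, 2, 0); (0, 0, 1, 1, 1, 0, 0); (1, 1, 0, 0, 0, 0, 0); (0, 0, 0, 2, 2, 0, 0))


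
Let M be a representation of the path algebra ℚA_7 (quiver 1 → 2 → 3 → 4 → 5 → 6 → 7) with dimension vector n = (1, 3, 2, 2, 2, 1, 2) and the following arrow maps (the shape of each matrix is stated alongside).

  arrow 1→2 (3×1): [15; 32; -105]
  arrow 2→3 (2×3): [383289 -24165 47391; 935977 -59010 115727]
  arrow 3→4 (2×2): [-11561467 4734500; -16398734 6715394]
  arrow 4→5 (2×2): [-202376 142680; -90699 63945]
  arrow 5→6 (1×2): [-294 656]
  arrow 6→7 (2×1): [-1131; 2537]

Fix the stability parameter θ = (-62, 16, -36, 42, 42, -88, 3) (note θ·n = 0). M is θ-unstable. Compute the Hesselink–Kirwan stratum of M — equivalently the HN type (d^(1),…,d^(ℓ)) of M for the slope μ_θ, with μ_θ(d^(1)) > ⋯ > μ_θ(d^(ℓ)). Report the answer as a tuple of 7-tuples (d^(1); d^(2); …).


Barcode: M ≅ I[1,2], I[2,4], I[2,5], I[5,7], I[7,7]. HN layers by μ_θ (6 steps, strictly decreasing):
  μ^(1)=42; μ^(2)=16; μ^(3)=3; μ^(4)=-10; μ^(5)=-23; μ^(6)=-62

((0, 0, 0, 2, 1, 0, 0); (0, 1, 0, 0, 0, 0, 0); (0, 0, 0, 0, 0, 0, 2); (0, 2, 2, 0, 0, 0, 0); (0, 0, 0, 0, 1, 1, 0); (1, 0, 0, 0, 0, 0, 0))


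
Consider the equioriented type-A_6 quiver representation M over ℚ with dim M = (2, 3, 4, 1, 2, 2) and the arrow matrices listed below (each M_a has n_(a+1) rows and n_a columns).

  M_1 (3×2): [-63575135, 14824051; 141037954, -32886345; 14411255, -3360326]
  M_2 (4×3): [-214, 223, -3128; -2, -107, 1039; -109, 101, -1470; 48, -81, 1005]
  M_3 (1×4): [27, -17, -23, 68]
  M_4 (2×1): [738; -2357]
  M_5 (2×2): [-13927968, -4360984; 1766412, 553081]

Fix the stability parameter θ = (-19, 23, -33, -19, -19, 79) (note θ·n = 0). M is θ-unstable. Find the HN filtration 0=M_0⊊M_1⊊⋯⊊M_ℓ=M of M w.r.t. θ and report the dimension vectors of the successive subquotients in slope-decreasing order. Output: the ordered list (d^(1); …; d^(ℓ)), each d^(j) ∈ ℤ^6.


Via rank(M_{q-1}∘⋯∘M_p): M ≅ I[1,3], I[1,6], I[2,3], I[3,3], I[5,5], I[6,6].
μ_θ-semistable layers: μ^(1)=79; μ^(2)=-5; μ^(3)=-12; μ^(4)=-19; μ^(5)=-33

((0, 0, 0, 0, 0, 2); (0, 2, 2, 0, 0, 0); (0, 1, 1, 1, 1, 0); (2, 0, 0, 0, 1, 0); (0, 0, 1, 0, 0, 0))


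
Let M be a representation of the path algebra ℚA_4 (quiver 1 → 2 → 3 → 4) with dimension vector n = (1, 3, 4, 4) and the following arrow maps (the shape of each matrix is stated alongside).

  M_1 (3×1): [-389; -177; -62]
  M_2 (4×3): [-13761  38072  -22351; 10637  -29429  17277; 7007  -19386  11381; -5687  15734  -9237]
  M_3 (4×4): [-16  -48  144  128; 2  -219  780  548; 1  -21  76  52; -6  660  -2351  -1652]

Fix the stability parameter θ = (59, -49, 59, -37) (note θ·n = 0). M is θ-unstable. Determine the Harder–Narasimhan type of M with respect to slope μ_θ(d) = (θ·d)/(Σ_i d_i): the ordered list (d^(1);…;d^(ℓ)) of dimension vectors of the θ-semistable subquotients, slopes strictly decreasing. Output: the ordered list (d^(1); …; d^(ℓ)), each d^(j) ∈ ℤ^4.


Barcode: M ≅ I[1,4], I[2,2], I[2,4], I[3,3], I[3,4], I[4,4]. HN layers by μ_θ (5 steps, strictly decreasing):
  μ^(1)=59; μ^(2)=11; μ^(3)=5; μ^(4)=-37; μ^(5)=-49

((0, 0, 1, 0); (0, 0, 3, 3); (1, 1, 0, 0); (0, 0, 0, 1); (0, 2, 0, 0))


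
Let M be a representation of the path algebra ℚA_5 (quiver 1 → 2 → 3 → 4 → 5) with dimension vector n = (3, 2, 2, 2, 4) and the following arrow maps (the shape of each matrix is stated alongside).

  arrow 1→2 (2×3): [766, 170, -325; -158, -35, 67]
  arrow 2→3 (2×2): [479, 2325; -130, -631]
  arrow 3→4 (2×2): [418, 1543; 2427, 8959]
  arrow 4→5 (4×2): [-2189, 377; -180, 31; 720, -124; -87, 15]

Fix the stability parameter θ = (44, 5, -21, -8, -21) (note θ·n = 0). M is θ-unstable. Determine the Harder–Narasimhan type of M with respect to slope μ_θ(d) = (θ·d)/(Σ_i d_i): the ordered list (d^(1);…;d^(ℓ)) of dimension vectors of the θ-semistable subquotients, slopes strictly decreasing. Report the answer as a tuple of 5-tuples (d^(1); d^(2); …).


Interval decomposition of M: I[1,1], I[1,5]^2, I[5,5]^2.
HN type (ℓ=3): μ^(1)=44; μ^(2)=-1/5; μ^(3)=-21

((1, 0, 0, 0, 0); (2, 2, 2, 2, 2); (0, 0, 0, 0, 2))


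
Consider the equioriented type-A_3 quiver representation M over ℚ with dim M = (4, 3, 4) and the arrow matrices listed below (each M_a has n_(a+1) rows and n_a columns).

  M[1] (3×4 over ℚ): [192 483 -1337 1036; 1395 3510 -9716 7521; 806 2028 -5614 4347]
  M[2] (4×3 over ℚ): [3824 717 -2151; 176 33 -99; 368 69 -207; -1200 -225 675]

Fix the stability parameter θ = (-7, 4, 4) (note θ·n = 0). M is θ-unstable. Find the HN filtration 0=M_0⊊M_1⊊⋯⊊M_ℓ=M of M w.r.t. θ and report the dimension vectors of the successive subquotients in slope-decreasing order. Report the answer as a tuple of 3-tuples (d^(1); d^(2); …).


Via rank(M_{q-1}∘⋯∘M_p): M ≅ I[1,1], I[1,2]^2, I[1,3], I[3,3]^3.
μ_θ-semistable layers: μ^(1)=4; μ^(2)=-7

((0, 3, 4); (4, 0, 0))


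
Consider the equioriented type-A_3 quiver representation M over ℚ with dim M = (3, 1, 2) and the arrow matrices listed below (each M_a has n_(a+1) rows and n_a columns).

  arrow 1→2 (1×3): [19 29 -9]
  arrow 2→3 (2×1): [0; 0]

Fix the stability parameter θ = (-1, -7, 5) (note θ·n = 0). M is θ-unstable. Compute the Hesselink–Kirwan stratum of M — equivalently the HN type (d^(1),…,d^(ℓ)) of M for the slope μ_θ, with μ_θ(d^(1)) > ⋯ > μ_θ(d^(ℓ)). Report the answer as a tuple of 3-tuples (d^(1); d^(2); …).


Barcode: M ≅ I[1,1]^2, I[1,2], I[3,3]^2. HN layers by μ_θ (3 steps, strictly decreasing):
  μ^(1)=5; μ^(2)=-1; μ^(3)=-4

((0, 0, 2); (2, 0, 0); (1, 1, 0))


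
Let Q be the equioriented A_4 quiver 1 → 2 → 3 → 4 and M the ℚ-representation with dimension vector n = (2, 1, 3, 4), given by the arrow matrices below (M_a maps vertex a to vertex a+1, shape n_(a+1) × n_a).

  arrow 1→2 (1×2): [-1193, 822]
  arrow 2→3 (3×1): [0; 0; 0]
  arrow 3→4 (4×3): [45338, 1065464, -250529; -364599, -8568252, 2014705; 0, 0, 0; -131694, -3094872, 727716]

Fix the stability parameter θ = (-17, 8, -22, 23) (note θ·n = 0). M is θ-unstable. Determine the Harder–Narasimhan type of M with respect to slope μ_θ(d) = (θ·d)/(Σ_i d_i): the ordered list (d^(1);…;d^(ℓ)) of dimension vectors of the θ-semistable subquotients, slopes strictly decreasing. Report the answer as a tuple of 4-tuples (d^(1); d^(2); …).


Via rank(M_{q-1}∘⋯∘M_p): M ≅ I[1,1], I[1,2], I[3,3], I[3,4]^2, I[4,4]^2.
μ_θ-semistable layers: μ^(1)=23; μ^(2)=8; μ^(3)=-17; μ^(4)=-22

((0, 0, 0, 4); (0, 1, 0, 0); (2, 0, 0, 0); (0, 0, 3, 0))


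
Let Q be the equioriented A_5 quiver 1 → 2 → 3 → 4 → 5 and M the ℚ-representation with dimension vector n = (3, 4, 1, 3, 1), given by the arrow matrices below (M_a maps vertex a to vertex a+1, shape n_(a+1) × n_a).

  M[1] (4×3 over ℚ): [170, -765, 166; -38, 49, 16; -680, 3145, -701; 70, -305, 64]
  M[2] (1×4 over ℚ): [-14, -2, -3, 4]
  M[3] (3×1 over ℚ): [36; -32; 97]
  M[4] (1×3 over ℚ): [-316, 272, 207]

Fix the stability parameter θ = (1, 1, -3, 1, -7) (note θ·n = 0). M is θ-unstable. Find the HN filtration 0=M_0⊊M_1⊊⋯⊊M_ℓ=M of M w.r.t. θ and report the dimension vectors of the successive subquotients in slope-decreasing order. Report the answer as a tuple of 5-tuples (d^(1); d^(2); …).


Via rank(M_{q-1}∘⋯∘M_p): M ≅ I[1,1], I[1,2], I[1,5], I[2,2]^2, I[4,4]^2.
μ_θ-semistable layers: μ^(1)=1; μ^(2)=-7/5

((2, 3, 0, 2, 0); (1, 1, 1, 1, 1))


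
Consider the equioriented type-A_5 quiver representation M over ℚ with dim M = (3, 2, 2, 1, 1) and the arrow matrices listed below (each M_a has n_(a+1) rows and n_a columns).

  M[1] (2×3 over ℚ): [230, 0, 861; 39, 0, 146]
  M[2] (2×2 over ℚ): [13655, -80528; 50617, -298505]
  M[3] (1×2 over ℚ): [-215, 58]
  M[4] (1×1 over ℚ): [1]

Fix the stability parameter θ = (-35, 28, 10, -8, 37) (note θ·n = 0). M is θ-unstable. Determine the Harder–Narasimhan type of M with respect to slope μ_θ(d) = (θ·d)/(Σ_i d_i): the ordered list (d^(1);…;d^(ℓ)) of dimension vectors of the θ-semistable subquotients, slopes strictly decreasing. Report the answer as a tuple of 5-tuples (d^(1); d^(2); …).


Barcode: M ≅ I[1,1], I[1,3], I[1,5]. HN layers by μ_θ (4 steps, strictly decreasing):
  μ^(1)=37; μ^(2)=19; μ^(3)=10; μ^(4)=-35

((0, 0, 0, 0, 1); (0, 1, 1, 0, 0); (0, 1, 1, 1, 0); (3, 0, 0, 0, 0))


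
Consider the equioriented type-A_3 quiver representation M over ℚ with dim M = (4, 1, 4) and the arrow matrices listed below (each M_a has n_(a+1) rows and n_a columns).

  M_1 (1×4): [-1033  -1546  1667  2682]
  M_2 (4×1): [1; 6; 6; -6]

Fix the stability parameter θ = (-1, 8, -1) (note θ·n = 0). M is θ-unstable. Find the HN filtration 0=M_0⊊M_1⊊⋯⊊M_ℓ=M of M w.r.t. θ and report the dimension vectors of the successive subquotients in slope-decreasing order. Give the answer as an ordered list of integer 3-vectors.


Via rank(M_{q-1}∘⋯∘M_p): M ≅ I[1,1]^3, I[1,3], I[3,3]^3.
μ_θ-semistable layers: μ^(1)=7/2; μ^(2)=-1

((0, 1, 1); (4, 0, 3))


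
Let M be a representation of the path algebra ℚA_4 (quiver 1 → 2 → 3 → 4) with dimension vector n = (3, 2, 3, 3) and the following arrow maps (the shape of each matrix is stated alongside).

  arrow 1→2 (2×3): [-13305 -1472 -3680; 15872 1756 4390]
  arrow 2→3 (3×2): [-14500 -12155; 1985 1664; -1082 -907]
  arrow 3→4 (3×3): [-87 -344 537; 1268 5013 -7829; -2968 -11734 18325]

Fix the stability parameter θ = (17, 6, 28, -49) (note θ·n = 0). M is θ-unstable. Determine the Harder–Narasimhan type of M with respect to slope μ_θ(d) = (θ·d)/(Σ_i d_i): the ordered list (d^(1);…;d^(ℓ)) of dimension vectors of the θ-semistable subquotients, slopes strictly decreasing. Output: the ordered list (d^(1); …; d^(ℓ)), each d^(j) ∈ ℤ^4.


Via rank(M_{q-1}∘⋯∘M_p): M ≅ I[1,1], I[1,4]^2, I[3,4].
μ_θ-semistable layers: μ^(1)=17; μ^(2)=1/2; μ^(3)=-21/2

((1, 0, 0, 0); (2, 2, 2, 2); (0, 0, 1, 1))


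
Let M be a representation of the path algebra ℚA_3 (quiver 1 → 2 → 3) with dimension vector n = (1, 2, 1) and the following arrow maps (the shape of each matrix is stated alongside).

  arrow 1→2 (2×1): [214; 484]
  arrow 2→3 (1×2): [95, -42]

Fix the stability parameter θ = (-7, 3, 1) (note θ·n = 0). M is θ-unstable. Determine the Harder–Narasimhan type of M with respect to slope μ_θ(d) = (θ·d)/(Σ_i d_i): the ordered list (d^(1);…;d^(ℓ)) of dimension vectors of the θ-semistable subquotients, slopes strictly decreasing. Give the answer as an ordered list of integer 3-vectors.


Via rank(M_{q-1}∘⋯∘M_p): M ≅ I[1,3], I[2,2].
μ_θ-semistable layers: μ^(1)=3; μ^(2)=2; μ^(3)=-7

((0, 1, 0); (0, 1, 1); (1, 0, 0))


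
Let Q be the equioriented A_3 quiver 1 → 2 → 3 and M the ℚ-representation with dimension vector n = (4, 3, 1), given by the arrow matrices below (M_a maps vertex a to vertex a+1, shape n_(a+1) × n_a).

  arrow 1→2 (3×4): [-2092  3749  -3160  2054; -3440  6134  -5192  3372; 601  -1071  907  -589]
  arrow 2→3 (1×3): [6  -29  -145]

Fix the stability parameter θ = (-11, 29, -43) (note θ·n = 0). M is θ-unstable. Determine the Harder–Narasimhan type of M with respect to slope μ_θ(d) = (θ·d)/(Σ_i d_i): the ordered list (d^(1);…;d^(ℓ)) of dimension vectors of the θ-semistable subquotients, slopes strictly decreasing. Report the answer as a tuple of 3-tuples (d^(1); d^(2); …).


Via rank(M_{q-1}∘⋯∘M_p): M ≅ I[1,1]^2, I[1,2], I[1,3], I[2,2].
μ_θ-semistable layers: μ^(1)=29; μ^(2)=-7; μ^(3)=-11

((0, 2, 0); (0, 1, 1); (4, 0, 0))


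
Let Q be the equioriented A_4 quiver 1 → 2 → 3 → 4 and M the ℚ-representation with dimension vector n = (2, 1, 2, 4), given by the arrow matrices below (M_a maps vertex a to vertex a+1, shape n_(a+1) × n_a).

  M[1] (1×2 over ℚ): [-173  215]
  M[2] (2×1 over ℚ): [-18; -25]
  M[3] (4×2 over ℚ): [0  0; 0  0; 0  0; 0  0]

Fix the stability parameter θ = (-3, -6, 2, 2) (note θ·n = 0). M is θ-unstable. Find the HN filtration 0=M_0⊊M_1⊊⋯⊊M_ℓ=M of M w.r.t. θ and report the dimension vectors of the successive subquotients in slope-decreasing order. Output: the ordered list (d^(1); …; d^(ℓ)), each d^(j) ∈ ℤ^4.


Interval decomposition of M: I[1,1], I[1,3], I[3,3], I[4,4]^4.
HN type (ℓ=3): μ^(1)=2; μ^(2)=-3; μ^(3)=-9/2

((0, 0, 2, 4); (1, 0, 0, 0); (1, 1, 0, 0))


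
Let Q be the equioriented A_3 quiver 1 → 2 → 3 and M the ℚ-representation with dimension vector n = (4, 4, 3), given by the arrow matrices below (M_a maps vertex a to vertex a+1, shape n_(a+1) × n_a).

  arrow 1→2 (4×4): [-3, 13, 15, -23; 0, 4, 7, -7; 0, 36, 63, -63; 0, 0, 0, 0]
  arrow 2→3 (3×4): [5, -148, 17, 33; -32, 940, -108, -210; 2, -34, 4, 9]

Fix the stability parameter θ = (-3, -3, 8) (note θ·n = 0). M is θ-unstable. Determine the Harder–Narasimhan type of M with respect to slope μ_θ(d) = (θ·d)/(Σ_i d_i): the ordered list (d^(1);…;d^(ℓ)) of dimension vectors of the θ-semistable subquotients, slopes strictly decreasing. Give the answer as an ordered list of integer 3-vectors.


Via rank(M_{q-1}∘⋯∘M_p): M ≅ I[1,1]^2, I[1,2], I[1,3], I[2,2], I[2,3], I[3,3].
μ_θ-semistable layers: μ^(1)=8; μ^(2)=-3

((0, 0, 3); (4, 4, 0))


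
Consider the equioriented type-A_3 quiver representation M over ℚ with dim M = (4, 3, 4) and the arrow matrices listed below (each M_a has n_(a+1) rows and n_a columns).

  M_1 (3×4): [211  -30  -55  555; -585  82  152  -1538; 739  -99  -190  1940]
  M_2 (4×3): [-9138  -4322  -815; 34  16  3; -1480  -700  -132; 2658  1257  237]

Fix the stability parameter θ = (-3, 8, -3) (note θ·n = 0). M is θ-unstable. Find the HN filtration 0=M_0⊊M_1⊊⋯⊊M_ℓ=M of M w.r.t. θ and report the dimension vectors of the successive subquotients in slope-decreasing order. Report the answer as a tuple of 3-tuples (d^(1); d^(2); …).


Via rank(M_{q-1}∘⋯∘M_p): M ≅ I[1,1], I[1,2], I[1,3]^2, I[3,3]^2.
μ_θ-semistable layers: μ^(1)=8; μ^(2)=5/2; μ^(3)=-3

((0, 1, 0); (0, 2, 2); (4, 0, 2))


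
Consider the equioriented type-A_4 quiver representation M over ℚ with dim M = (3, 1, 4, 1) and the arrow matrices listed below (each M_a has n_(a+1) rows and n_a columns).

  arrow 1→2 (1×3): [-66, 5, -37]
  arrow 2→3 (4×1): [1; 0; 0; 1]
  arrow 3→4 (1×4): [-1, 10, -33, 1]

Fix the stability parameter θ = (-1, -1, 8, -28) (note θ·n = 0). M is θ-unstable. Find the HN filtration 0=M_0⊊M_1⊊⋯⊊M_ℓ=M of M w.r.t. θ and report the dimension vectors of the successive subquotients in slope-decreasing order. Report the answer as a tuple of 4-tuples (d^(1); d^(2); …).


Via rank(M_{q-1}∘⋯∘M_p): M ≅ I[1,1]^2, I[1,3], I[3,3]^2, I[3,4].
μ_θ-semistable layers: μ^(1)=8; μ^(2)=-1; μ^(3)=-10

((0, 0, 3, 0); (3, 1, 0, 0); (0, 0, 1, 1))


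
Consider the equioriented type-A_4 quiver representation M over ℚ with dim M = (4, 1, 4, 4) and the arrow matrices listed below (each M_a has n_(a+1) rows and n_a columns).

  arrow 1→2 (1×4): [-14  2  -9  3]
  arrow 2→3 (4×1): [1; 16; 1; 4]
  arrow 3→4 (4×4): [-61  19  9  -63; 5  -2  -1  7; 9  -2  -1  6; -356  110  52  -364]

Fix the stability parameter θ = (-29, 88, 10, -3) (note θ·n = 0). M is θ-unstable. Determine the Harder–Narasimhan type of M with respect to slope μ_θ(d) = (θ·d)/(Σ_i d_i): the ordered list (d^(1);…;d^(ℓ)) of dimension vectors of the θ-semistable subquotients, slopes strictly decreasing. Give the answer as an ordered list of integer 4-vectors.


Barcode: M ≅ I[1,1]^3, I[1,3], I[3,4]^3, I[4,4]. HN layers by μ_θ (4 steps, strictly decreasing):
  μ^(1)=49; μ^(2)=7/2; μ^(3)=-3; μ^(4)=-29

((0, 1, 1, 0); (0, 0, 3, 3); (0, 0, 0, 1); (4, 0, 0, 0))


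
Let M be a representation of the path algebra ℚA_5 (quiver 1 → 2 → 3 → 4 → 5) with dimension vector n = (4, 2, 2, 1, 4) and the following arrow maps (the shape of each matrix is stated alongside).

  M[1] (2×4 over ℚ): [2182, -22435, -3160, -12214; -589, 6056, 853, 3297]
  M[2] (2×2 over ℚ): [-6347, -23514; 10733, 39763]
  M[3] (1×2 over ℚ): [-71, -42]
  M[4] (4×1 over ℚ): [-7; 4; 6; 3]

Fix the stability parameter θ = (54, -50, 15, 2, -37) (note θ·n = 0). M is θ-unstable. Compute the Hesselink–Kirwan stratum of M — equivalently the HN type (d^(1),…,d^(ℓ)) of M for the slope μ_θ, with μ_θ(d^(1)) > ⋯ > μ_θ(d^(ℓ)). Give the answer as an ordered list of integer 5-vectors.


Barcode: M ≅ I[1,1]^2, I[1,3], I[1,5], I[5,5]^3. HN layers by μ_θ (5 steps, strictly decreasing):
  μ^(1)=54; μ^(2)=15; μ^(3)=2; μ^(4)=-16/5; μ^(5)=-37

((2, 0, 0, 0, 0); (0, 0, 1, 0, 0); (1, 1, 0, 0, 0); (1, 1, 1, 1, 1); (0, 0, 0, 0, 3))


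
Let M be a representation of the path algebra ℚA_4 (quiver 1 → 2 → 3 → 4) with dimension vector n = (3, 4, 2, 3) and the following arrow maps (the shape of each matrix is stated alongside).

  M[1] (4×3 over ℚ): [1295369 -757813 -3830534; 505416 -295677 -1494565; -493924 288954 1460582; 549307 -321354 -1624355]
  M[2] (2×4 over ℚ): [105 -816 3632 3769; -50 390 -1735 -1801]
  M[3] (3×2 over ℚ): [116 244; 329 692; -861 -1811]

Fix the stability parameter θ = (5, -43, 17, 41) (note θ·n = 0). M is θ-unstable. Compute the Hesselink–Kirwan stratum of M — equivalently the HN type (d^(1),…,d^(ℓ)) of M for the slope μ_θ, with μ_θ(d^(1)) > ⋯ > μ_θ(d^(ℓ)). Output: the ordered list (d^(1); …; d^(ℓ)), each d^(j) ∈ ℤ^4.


Barcode: M ≅ I[1,2], I[1,4]^2, I[2,2], I[4,4]. HN layers by μ_θ (4 steps, strictly decreasing):
  μ^(1)=41; μ^(2)=17; μ^(3)=-19; μ^(4)=-43

((0, 0, 0, 3); (0, 0, 2, 0); (3, 3, 0, 0); (0, 1, 0, 0))


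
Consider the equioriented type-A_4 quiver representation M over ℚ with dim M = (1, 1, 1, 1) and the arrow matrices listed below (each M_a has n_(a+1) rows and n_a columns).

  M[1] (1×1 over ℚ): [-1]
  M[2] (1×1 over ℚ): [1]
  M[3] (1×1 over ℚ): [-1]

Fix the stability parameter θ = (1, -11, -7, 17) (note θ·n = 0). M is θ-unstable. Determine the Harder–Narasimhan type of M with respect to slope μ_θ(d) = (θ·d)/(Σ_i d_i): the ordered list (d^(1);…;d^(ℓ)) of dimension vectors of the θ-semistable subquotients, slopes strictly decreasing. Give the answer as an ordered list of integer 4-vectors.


Interval decomposition of M: I[1,4].
HN type (ℓ=2): μ^(1)=17; μ^(2)=-17/3

((0, 0, 0, 1); (1, 1, 1, 0))


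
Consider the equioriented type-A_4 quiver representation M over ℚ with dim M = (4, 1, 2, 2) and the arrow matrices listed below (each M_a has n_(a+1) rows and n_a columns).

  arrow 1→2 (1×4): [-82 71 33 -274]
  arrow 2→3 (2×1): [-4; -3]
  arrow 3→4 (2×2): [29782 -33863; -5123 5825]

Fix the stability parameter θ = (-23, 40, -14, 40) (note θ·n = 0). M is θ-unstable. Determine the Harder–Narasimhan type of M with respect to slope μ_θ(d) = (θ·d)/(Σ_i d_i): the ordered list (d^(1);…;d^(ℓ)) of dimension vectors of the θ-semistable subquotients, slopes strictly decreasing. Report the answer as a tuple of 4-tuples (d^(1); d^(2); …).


Interval decomposition of M: I[1,1]^3, I[1,4], I[3,4].
HN type (ℓ=4): μ^(1)=40; μ^(2)=13; μ^(3)=-14; μ^(4)=-23

((0, 0, 0, 2); (0, 1, 1, 0); (0, 0, 1, 0); (4, 0, 0, 0))


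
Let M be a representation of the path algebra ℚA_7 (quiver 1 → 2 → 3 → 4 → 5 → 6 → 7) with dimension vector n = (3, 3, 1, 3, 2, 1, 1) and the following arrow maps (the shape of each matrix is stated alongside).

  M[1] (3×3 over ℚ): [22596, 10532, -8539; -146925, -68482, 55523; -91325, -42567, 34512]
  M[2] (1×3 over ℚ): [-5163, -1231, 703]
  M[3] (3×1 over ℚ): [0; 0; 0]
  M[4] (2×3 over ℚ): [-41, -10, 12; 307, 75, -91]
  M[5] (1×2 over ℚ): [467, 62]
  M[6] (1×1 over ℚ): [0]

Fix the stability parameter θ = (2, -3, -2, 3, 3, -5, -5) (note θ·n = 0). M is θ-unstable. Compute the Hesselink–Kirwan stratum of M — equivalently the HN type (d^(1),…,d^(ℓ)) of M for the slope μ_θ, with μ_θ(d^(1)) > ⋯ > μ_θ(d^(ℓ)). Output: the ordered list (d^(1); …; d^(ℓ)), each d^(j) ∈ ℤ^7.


Barcode: M ≅ I[1,2]^2, I[1,3], I[4,4], I[4,5], I[4,6], I[7,7]. HN layers by μ_θ (5 steps, strictly decreasing):
  μ^(1)=3; μ^(2)=1/3; μ^(3)=-1/2; μ^(4)=-1; μ^(5)=-5

((0, 0, 0, 2, 1, 0, 0); (0, 0, 0, 1, 1, 1, 0); (2, 2, 0, 0, 0, 0, 0); (1, 1, 1, 0, 0, 0, 0); (0, 0, 0, 0, 0, 0, 1))


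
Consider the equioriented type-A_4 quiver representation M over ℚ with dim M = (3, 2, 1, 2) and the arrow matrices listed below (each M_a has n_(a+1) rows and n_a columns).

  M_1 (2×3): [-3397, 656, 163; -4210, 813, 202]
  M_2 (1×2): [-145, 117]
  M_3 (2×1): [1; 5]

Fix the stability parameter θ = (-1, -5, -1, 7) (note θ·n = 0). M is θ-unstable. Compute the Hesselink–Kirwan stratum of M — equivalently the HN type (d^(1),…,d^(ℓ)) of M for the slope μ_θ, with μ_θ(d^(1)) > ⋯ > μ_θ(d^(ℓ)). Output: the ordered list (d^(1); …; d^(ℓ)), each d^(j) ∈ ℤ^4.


Interval decomposition of M: I[1,1], I[1,2], I[1,4], I[4,4].
HN type (ℓ=3): μ^(1)=7; μ^(2)=-1; μ^(3)=-3

((0, 0, 0, 2); (1, 0, 1, 0); (2, 2, 0, 0))


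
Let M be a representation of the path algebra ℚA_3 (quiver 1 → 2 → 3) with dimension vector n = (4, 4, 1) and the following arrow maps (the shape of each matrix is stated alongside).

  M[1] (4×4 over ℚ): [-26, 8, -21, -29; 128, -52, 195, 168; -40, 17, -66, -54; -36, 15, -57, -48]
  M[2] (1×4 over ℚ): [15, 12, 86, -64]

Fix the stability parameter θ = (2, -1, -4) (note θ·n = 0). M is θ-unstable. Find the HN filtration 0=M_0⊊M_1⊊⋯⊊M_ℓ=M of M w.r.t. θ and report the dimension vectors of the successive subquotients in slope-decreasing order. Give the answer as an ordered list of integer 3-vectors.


Interval decomposition of M: I[1,1], I[1,2]^2, I[1,3], I[2,2].
HN type (ℓ=3): μ^(1)=2; μ^(2)=1/2; μ^(3)=-1

((1, 0, 0); (2, 2, 0); (1, 2, 1))


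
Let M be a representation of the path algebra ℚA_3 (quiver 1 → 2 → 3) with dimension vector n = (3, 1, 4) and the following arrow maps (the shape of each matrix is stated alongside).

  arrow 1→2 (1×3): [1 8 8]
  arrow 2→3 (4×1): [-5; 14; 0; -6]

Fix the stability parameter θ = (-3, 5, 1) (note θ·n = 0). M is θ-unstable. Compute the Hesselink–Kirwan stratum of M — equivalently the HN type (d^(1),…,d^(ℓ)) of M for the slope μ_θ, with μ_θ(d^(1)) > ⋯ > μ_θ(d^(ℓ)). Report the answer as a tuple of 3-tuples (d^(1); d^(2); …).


Interval decomposition of M: I[1,1]^2, I[1,3], I[3,3]^3.
HN type (ℓ=3): μ^(1)=3; μ^(2)=1; μ^(3)=-3

((0, 1, 1); (0, 0, 3); (3, 0, 0))


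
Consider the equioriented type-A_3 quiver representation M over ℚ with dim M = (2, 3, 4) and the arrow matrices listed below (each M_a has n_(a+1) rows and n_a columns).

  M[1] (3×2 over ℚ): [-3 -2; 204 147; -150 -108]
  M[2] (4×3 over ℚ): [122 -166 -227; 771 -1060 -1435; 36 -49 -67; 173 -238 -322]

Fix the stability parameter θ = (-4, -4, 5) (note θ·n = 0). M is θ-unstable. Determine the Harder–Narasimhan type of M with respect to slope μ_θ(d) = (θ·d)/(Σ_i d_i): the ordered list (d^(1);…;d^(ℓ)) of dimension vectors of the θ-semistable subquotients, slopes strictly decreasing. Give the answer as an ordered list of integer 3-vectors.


Interval decomposition of M: I[1,3]^2, I[2,3], I[3,3].
HN type (ℓ=2): μ^(1)=5; μ^(2)=-4

((0, 0, 4); (2, 3, 0))


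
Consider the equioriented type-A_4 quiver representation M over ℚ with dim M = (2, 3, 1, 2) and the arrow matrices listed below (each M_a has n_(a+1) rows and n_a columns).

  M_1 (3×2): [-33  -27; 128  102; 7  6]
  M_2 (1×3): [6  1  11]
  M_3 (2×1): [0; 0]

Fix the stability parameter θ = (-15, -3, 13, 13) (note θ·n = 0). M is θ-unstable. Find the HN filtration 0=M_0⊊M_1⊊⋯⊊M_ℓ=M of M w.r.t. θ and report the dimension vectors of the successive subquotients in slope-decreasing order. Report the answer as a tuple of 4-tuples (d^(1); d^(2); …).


Interval decomposition of M: I[1,2], I[1,3], I[2,2], I[4,4]^2.
HN type (ℓ=3): μ^(1)=13; μ^(2)=-3; μ^(3)=-15

((0, 0, 1, 2); (0, 3, 0, 0); (2, 0, 0, 0))


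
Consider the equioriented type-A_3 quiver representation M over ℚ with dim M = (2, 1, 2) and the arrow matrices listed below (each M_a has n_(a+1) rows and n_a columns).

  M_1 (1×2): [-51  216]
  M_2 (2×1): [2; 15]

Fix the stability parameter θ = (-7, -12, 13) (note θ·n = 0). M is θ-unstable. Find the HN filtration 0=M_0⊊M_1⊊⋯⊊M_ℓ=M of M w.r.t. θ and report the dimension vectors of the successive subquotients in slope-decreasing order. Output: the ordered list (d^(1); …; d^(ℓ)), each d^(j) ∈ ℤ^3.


Via rank(M_{q-1}∘⋯∘M_p): M ≅ I[1,1], I[1,3], I[3,3].
μ_θ-semistable layers: μ^(1)=13; μ^(2)=-7; μ^(3)=-19/2

((0, 0, 2); (1, 0, 0); (1, 1, 0))


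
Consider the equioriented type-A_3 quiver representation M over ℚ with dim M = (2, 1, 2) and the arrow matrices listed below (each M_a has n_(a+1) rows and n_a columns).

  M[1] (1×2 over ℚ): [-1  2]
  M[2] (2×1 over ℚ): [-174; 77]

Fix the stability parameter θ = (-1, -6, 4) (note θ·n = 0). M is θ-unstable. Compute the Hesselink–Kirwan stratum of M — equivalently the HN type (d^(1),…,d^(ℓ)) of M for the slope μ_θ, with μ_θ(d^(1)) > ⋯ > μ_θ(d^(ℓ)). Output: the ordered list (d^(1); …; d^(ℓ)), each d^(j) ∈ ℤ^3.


Barcode: M ≅ I[1,1], I[1,3], I[3,3]. HN layers by μ_θ (3 steps, strictly decreasing):
  μ^(1)=4; μ^(2)=-1; μ^(3)=-7/2

((0, 0, 2); (1, 0, 0); (1, 1, 0))


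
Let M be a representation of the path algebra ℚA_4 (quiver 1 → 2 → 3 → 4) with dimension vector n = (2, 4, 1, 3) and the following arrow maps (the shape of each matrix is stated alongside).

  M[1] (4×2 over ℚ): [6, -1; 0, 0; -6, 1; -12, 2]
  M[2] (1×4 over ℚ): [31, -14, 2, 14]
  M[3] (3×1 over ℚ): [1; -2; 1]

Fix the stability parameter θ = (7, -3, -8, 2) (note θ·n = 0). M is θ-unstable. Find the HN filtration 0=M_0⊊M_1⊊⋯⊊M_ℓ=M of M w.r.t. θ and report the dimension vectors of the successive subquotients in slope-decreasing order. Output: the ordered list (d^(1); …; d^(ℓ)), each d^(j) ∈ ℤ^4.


Via rank(M_{q-1}∘⋯∘M_p): M ≅ I[1,1], I[1,4], I[2,2]^3, I[4,4]^2.
μ_θ-semistable layers: μ^(1)=7; μ^(2)=2; μ^(3)=-4/3; μ^(4)=-3

((1, 0, 0, 0); (0, 0, 0, 3); (1, 1, 1, 0); (0, 3, 0, 0))


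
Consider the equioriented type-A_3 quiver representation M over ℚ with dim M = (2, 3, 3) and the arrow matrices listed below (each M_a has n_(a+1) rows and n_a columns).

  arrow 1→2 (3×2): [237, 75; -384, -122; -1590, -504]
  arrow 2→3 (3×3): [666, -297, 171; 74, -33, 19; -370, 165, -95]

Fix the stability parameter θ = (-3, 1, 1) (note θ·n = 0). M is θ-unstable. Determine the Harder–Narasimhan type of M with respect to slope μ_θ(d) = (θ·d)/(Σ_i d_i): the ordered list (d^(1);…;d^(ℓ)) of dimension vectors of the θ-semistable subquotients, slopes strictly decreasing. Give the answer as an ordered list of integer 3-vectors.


Barcode: M ≅ I[1,2]^2, I[2,3], I[3,3]^2. HN layers by μ_θ (2 steps, strictly decreasing):
  μ^(1)=1; μ^(2)=-3

((0, 3, 3); (2, 0, 0))


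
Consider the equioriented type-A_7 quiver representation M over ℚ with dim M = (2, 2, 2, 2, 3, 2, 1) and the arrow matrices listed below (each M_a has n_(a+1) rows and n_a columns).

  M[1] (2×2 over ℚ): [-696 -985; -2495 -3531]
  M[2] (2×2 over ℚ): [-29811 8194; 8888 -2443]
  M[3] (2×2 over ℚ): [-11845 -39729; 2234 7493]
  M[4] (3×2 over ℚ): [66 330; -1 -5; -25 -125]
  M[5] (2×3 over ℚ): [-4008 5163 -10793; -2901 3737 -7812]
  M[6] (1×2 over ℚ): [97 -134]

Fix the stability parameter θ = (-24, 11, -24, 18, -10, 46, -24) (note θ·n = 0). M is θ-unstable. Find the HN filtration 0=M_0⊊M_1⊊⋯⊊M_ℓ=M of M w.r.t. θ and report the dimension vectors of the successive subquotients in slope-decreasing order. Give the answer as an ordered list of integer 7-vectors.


Interval decomposition of M: I[1,4], I[1,6], I[5,5], I[5,7].
HN type (ℓ=7): μ^(1)=46; μ^(2)=18; μ^(3)=11; μ^(4)=4; μ^(5)=-13/2; μ^(6)=-10; μ^(7)=-24

((0, 0, 0, 0, 0, 1, 0); (0, 0, 0, 1, 0, 0, 0); (0, 0, 0, 0, 0, 1, 1); (0, 0, 0, 1, 1, 0, 0); (0, 2, 2, 0, 0, 0, 0); (0, 0, 0, 0, 2, 0, 0); (2, 0, 0, 0, 0, 0, 0))


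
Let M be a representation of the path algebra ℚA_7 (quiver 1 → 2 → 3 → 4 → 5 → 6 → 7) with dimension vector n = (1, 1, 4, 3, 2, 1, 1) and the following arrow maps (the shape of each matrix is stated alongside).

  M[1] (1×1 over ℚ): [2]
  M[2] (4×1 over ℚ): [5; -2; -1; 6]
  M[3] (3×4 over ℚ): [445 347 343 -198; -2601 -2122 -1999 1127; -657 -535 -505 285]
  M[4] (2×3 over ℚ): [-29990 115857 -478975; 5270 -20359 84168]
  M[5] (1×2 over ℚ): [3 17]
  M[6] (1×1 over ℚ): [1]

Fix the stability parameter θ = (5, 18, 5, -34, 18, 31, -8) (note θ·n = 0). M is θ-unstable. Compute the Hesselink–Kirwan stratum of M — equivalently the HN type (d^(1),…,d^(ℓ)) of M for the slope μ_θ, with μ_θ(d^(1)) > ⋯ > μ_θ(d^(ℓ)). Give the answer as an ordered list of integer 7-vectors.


Via rank(M_{q-1}∘⋯∘M_p): M ≅ I[1,3], I[3,4], I[3,5], I[3,7].
μ_θ-semistable layers: μ^(1)=18; μ^(2)=41/3; μ^(3)=23/2; μ^(4)=5; μ^(5)=-29/2

((0, 0, 0, 0, 1, 0, 0); (0, 0, 0, 0, 1, 1, 1); (0, 1, 1, 0, 0, 0, 0); (1, 0, 0, 0, 0, 0, 0); (0, 0, 3, 3, 0, 0, 0))


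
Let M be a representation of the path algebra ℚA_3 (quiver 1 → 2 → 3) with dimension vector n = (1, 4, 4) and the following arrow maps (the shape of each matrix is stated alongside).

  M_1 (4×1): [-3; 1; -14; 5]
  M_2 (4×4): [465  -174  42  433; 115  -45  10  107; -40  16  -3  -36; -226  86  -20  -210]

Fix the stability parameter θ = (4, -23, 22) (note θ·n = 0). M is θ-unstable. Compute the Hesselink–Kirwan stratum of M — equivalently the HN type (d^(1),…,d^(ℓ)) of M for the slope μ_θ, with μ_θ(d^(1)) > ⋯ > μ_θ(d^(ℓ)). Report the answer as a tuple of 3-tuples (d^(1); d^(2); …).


Barcode: M ≅ I[1,3], I[2,2], I[2,3]^2, I[3,3]. HN layers by μ_θ (3 steps, strictly decreasing):
  μ^(1)=22; μ^(2)=-19/2; μ^(3)=-23

((0, 0, 4); (1, 1, 0); (0, 3, 0))


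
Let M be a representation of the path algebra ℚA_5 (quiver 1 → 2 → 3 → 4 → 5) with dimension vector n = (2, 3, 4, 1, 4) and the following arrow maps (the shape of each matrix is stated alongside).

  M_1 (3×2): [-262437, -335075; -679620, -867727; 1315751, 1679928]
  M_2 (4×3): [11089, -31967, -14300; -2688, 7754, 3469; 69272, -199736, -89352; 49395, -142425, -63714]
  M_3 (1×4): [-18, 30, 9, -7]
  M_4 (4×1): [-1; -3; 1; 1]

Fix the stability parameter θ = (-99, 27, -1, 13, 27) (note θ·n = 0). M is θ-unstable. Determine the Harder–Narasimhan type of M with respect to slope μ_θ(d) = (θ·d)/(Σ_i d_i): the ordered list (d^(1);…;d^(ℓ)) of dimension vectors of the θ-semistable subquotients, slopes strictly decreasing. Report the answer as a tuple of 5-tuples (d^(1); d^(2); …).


Barcode: M ≅ I[1,3], I[1,5], I[2,2], I[3,3]^2, I[5,5]^3. HN layers by μ_θ (4 steps, strictly decreasing):
  μ^(1)=27; μ^(2)=13; μ^(3)=-1; μ^(4)=-99

((0, 1, 0, 0, 4); (0, 2, 2, 1, 0); (0, 0, 2, 0, 0); (2, 0, 0, 0, 0))


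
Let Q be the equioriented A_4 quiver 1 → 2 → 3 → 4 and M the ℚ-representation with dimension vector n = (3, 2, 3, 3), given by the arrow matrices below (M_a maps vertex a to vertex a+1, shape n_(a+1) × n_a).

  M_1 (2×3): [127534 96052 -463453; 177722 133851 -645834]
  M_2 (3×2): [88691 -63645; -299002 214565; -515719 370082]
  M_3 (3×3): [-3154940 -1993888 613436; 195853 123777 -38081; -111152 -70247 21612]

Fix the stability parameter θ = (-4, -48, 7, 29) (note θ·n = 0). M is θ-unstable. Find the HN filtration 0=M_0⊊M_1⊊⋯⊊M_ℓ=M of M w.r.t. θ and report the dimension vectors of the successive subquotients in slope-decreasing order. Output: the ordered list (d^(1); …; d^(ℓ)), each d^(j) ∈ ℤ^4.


Via rank(M_{q-1}∘⋯∘M_p): M ≅ I[1,1], I[1,3], I[1,4], I[3,4], I[4,4].
μ_θ-semistable layers: μ^(1)=29; μ^(2)=7; μ^(3)=-4; μ^(4)=-26

((0, 0, 0, 3); (0, 0, 3, 0); (1, 0, 0, 0); (2, 2, 0, 0))


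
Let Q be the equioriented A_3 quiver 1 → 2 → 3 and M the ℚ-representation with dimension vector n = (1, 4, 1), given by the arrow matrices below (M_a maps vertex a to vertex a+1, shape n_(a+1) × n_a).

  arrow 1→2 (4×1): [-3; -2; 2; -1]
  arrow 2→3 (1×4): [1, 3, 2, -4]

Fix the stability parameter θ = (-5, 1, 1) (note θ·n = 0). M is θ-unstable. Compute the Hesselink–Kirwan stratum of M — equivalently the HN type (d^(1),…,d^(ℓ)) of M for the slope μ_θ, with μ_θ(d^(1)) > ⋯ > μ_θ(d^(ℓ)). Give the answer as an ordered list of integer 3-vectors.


Via rank(M_{q-1}∘⋯∘M_p): M ≅ I[1,3], I[2,2]^3.
μ_θ-semistable layers: μ^(1)=1; μ^(2)=-5

((0, 4, 1); (1, 0, 0))


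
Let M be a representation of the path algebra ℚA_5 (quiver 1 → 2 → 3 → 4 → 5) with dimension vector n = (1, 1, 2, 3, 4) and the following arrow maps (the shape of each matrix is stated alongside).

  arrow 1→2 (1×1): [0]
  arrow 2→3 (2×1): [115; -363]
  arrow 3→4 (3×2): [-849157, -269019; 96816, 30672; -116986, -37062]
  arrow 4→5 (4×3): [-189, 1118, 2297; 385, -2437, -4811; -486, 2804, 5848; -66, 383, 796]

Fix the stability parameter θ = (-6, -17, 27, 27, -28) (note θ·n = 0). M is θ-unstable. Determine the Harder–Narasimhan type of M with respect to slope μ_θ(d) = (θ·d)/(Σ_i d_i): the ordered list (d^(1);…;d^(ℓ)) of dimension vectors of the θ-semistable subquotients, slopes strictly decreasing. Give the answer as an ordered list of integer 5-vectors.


Barcode: M ≅ I[1,1], I[2,5], I[3,3], I[4,5]^2, I[5,5]. HN layers by μ_θ (6 steps, strictly decreasing):
  μ^(1)=27; μ^(2)=26/3; μ^(3)=-1/2; μ^(4)=-6; μ^(5)=-17; μ^(6)=-28

((0, 0, 1, 0, 0); (0, 0, 1, 1, 1); (0, 0, 0, 2, 2); (1, 0, 0, 0, 0); (0, 1, 0, 0, 0); (0, 0, 0, 0, 1))


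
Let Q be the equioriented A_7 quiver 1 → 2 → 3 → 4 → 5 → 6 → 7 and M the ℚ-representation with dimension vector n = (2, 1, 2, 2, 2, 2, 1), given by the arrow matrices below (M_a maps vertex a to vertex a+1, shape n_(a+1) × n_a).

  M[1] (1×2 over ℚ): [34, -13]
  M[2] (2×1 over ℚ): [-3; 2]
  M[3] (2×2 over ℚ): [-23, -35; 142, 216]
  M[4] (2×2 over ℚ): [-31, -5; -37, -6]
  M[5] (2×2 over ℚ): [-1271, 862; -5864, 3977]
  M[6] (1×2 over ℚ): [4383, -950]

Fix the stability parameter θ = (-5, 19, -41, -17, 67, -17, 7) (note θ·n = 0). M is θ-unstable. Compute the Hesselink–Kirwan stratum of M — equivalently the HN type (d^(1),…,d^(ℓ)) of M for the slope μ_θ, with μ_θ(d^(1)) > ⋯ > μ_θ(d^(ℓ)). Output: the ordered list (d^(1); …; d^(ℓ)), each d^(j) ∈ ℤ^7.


Via rank(M_{q-1}∘⋯∘M_p): M ≅ I[1,1], I[1,7], I[3,6].
μ_θ-semistable layers: μ^(1)=25; μ^(2)=19; μ^(3)=-5; μ^(4)=-11; μ^(5)=-17; μ^(6)=-41

((0, 0, 0, 0, 1, 1, 0); (0, 0, 0, 0, 1, 1, 1); (1, 0, 0, 0, 0, 0, 0); (1, 1, 1, 1, 0, 0, 0); (0, 0, 0, 1, 0, 0, 0); (0, 0, 1, 0, 0, 0, 0))


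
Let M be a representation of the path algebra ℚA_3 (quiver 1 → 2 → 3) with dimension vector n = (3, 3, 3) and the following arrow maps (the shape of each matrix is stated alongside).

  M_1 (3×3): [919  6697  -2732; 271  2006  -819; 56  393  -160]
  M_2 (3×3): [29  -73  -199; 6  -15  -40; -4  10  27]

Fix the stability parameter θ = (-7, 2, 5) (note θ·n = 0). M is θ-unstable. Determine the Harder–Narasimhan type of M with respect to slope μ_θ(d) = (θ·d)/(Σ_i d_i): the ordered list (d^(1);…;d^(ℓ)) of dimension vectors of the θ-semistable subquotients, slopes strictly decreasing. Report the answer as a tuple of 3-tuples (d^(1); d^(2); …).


Interval decomposition of M: I[1,3]^3.
HN type (ℓ=3): μ^(1)=5; μ^(2)=2; μ^(3)=-7

((0, 0, 3); (0, 3, 0); (3, 0, 0))


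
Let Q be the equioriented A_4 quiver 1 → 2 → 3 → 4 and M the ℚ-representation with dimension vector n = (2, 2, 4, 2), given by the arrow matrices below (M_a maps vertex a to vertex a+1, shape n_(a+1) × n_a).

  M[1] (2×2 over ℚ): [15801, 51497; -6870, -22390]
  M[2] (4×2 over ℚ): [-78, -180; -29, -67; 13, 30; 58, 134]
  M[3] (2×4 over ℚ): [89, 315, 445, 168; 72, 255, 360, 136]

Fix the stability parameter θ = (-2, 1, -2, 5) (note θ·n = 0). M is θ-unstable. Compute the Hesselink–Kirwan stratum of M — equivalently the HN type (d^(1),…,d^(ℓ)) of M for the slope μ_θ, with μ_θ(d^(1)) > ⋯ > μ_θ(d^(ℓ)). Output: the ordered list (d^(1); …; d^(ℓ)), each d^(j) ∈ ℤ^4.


Interval decomposition of M: I[1,1], I[1,4], I[2,4], I[3,3]^2.
HN type (ℓ=3): μ^(1)=5; μ^(2)=-1/2; μ^(3)=-2

((0, 0, 0, 2); (0, 2, 2, 0); (2, 0, 2, 0))


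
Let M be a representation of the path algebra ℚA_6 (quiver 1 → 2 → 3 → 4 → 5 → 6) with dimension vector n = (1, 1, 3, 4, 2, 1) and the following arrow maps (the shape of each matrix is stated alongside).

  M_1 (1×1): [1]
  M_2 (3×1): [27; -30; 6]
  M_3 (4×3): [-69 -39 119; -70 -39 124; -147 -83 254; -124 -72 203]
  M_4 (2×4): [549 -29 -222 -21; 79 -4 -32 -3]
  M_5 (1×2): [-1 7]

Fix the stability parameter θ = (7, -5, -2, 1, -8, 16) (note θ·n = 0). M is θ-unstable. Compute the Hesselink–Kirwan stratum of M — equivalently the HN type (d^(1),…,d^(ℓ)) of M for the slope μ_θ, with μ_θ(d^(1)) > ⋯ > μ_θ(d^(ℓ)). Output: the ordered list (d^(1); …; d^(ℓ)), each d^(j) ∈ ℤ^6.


Barcode: M ≅ I[1,6], I[3,4], I[3,5], I[4,4]. HN layers by μ_θ (5 steps, strictly decreasing):
  μ^(1)=16; μ^(2)=1; μ^(3)=-7/5; μ^(4)=-2; μ^(5)=-3

((0, 0, 0, 0, 0, 1); (0, 0, 0, 2, 0, 0); (1, 1, 1, 1, 1, 0); (0, 0, 1, 0, 0, 0); (0, 0, 1, 1, 1, 0))


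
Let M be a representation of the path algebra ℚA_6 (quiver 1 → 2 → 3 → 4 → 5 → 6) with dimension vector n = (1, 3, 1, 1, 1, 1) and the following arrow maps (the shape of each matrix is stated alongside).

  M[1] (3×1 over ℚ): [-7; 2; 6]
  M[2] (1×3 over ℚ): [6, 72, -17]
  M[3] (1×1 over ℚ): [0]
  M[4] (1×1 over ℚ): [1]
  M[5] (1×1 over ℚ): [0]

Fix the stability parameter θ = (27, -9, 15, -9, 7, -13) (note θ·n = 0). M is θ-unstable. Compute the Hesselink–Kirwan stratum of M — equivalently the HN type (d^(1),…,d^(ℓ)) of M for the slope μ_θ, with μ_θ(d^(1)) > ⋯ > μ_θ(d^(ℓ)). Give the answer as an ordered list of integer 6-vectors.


Interval decomposition of M: I[1,2], I[2,2], I[2,3], I[4,5], I[6,6].
HN type (ℓ=5): μ^(1)=15; μ^(2)=9; μ^(3)=7; μ^(4)=-9; μ^(5)=-13

((0, 0, 1, 0, 0, 0); (1, 1, 0, 0, 0, 0); (0, 0, 0, 0, 1, 0); (0, 2, 0, 1, 0, 0); (0, 0, 0, 0, 0, 1))


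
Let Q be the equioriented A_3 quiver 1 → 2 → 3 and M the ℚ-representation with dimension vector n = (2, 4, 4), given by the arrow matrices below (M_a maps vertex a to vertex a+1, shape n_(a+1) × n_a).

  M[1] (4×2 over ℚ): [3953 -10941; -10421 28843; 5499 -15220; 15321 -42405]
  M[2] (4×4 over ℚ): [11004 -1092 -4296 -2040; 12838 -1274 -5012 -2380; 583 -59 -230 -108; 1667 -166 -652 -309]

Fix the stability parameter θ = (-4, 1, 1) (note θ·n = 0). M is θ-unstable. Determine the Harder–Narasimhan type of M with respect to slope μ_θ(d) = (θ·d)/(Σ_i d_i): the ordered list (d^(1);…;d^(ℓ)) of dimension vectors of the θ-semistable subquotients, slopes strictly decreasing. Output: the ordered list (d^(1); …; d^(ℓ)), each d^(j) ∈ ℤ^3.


Interval decomposition of M: I[1,2]^2, I[2,3]^2, I[3,3]^2.
HN type (ℓ=2): μ^(1)=1; μ^(2)=-4

((0, 4, 4); (2, 0, 0))
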